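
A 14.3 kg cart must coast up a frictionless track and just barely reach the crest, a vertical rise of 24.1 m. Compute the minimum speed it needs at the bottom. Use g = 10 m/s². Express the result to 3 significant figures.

At the top it is momentarily at rest, so all KE converts to PE: ½mv² = mgh
v = √(2gh) = √(2 × 10 × 24.1) = 21.95 m/s

v = 22.0 m/s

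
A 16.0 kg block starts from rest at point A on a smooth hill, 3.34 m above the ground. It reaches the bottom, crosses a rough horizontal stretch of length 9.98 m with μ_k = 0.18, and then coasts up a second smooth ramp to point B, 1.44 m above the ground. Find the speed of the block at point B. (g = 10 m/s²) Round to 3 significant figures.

Energy at A: mgh₁ = (16.0)(10)(3.34) = 534.40 J
Friction loss: W_f = μ_k mg d = 287.4 J
At B: ½mv² + mgh₂ = mgh₁ − W_f
½mv² = 534.40 − 287.4 − 230.40 = 16.576 J
v = √(2 × 16.576/16.0) = 1.439 m/s

v = 1.44 m/s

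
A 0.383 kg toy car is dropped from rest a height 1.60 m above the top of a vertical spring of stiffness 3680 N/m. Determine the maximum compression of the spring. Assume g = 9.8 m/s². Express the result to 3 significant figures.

x = 0.0582 m

Let x be the compression. The total drop is H + x, and the car is instantaneously at rest at max compression, so energy conservation gives:
mg(H + x) = ½kx²
½(3680)x² − (0.383)(9.8)x − (0.383)(9.8)(1.60) = 0
1840x² − 3.753x − 6.005 = 0
x = [3.753 + √(14.09 + 44200)]/(2 × 1840) = 0.05816 m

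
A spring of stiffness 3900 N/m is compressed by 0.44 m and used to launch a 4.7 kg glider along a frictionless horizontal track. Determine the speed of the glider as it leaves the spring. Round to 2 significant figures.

v = 13 m/s

Spring PE converts entirely to kinetic energy: ½kx² = ½mv²
v = x√(k/m) = 0.44 × √(3900/4.7) = 12.67 m/s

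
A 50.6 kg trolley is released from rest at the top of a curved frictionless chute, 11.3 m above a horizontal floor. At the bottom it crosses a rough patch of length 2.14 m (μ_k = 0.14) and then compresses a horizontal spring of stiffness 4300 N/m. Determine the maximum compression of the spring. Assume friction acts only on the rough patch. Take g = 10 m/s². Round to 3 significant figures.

Initial energy: E₁ = mgh = (50.6)(10)(11.3) = 5717.8 J
Friction removes W_f = μ_k mg d = (0.14)(50.6)(10)(2.14) = 151.6 J
Energy reaching the spring: E = 5717.8 − 151.6 = 5566.2 J
At max compression ½kx² = E ⇒ x = √(2E/k) = √(2 × 5566.2/4300) = 1.609 m

x = 1.61 m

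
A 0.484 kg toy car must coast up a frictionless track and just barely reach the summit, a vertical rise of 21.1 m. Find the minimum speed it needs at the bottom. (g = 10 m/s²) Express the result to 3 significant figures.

At the top it is momentarily at rest, so all KE converts to PE: ½mv² = mgh
v = √(2gh) = √(2 × 10 × 21.1) = 20.54 m/s

v = 20.5 m/s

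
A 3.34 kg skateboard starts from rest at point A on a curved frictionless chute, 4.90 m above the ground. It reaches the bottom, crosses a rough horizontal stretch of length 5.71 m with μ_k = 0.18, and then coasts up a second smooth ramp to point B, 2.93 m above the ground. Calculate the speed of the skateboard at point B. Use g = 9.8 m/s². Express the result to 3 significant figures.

Energy at A: mgh₁ = (3.34)(9.8)(4.90) = 160.39 J
Friction loss: W_f = μ_k mg d = 33.64 J
At B: ½mv² + mgh₂ = mgh₁ − W_f
½mv² = 160.39 − 33.64 − 95.905 = 30.840 J
v = √(2 × 30.840/3.34) = 4.297 m/s

v = 4.30 m/s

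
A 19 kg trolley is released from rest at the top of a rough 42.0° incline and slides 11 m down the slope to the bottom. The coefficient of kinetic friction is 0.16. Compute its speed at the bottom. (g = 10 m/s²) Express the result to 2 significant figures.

Taking the bottom as reference, mgh = ½mv² + μ_k N L with h = L sinθ, N = mg cosθ:
mgh = mgL sinθ = (19)(10)(11)sin42.0° = 1398.5 J
W_f = μ_k mg cosθ · L = (0.16)(19)(10)cos42.0°·11 = 248.5 J
½mv² = 1398.5 − 248.5 = 1150.0 J
v = √(2 × 1150.0/19) = 11.00 m/s

v = 11 m/s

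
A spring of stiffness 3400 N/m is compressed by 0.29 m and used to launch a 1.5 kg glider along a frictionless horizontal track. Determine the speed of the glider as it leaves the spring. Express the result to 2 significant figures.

v = 14 m/s

Spring PE converts entirely to kinetic energy: ½kx² = ½mv²
v = x√(k/m) = 0.29 × √(3400/1.5) = 13.81 m/s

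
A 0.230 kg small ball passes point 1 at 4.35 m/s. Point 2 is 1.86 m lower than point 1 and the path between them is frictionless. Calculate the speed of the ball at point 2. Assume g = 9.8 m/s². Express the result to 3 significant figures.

Energy conservation between the two points: ½mv₀² + mgh = ½mv²
v² = v₀² + 2gh = (4.35)² + 2(9.8)(1.86) = 55.379
v = √55.379 = 7.442 m/s

v = 7.44 m/s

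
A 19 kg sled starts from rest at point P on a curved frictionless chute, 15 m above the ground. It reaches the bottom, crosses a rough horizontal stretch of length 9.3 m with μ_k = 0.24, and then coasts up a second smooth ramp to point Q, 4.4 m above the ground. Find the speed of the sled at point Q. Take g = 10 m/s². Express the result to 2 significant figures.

Energy at P: mgh₁ = (19)(10)(15) = 2850.0 J
Friction loss: W_f = μ_k mg d = 424.1 J
At Q: ½mv² + mgh₂ = mgh₁ − W_f
½mv² = 2850.0 − 424.1 − 836.00 = 1589.9 J
v = √(2 × 1589.9/19) = 12.94 m/s

v = 13 m/s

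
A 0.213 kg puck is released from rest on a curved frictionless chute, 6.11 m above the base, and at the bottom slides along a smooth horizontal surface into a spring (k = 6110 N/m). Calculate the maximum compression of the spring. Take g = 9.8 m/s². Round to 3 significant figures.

Energy conservation (no friction) from release to max compression: mgh = ½kx²
x = √(2mgh/k) = √(2 × 0.213 × 9.8 × 6.11 / 6110) = 0.06461 m

x = 0.0646 m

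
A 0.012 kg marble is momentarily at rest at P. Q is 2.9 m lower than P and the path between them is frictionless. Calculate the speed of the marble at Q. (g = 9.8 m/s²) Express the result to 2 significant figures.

Equating total energy at the two states: mgh = ½mv²
v = √(2gh) = √(2 × 9.8 × 2.9) = √56.840 = 7.539 m/s

v = 7.5 m/s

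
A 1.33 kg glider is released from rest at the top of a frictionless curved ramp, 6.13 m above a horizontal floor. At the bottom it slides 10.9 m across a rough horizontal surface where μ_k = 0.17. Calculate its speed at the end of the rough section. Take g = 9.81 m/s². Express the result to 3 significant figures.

Energy at the top = energy at the end + work done against friction:
mgh = ½mv² + μ_k m g d
W_f = μ_k mg d = (0.17)(1.33)(9.81)(10.9) = 24.18 J
½mv² = mgh − W_f = 79.980 − 24.18 = 55.803 J
v = √(2 × 55.803/1.33) = 9.160 m/s

v = 9.16 m/s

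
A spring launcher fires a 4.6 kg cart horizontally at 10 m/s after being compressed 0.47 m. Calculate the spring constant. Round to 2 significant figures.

Spring PE at full compression equals KE at release: ½kx² = ½mv²
k = mv²/x² = (4.6)(10)²/(0.47)² = 2082 N/m

k = 2100 N/m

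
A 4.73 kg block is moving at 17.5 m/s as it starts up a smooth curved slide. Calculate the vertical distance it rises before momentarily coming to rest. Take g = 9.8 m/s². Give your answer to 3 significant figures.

h = 15.6 m

By energy conservation, ½mv² = mgh
h = v²/(2g) = 17.5²/(2 × 9.8) = 15.62 m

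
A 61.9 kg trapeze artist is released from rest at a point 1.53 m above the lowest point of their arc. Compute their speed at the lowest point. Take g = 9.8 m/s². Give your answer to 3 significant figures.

Equating total energy at the two states: mgh = ½mv²
The mass cancels from both sides.
v = √(2gh) = √(2 × 9.8 × 1.53) = √29.988 = 5.476 m/s

v = 5.48 m/s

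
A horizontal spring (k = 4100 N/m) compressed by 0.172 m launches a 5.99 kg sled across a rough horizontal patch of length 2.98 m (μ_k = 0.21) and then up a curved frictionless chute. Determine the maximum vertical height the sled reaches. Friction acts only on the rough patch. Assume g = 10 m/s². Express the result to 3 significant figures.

Spring energy: E₀ = ½kx² = ½(4100)(0.172)² = 60.647 J
Friction: W_f = μ_k mg d = (0.21)(5.99)(10)(2.98) = 37.49 J
Energy at base of ramp: E = 60.647 − 37.49 = 23.162 J
At max height all remaining energy is PE: mgh = E ⇒ h = E/(mg) = 23.162/(5.99 × 10) = 0.3867 m

h = 0.387 m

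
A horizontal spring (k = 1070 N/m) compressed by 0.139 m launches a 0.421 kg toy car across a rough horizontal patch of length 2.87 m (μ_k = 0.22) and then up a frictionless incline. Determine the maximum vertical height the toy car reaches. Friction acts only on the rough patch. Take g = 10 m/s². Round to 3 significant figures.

Spring energy: E₀ = ½kx² = ½(1070)(0.139)² = 10.337 J
Friction: W_f = μ_k mg d = (0.22)(0.421)(10)(2.87) = 2.658 J
Energy at base of ramp: E = 10.337 − 2.658 = 7.6785 J
At max height all remaining energy is PE: mgh = E ⇒ h = E/(mg) = 7.6785/(0.421 × 10) = 1.824 m

h = 1.82 m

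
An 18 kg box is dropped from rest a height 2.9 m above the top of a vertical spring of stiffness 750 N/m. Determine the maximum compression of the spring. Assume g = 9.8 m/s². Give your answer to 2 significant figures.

Measuring PE from the top of the relaxed spring, at max compression the box has dropped H + x with zero KE, so:
mg(H + x) = ½kx²
½(750)x² − (18)(9.8)x − (18)(9.8)(2.9) = 0
375.0x² − 176.4x − 511.6 = 0
x = [176.4 + √(31117 + 767340)]/(2 × 375.0) = 1.427 m

x = 1.4 m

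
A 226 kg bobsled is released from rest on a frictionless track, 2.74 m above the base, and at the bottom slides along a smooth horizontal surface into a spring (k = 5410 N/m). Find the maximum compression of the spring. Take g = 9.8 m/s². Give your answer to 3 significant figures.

x = 1.50 m

Energy conservation (no friction) from release to max compression: mgh = ½kx²
x = √(2mgh/k) = √(2 × 226 × 9.8 × 2.74 / 5410) = 1.498 m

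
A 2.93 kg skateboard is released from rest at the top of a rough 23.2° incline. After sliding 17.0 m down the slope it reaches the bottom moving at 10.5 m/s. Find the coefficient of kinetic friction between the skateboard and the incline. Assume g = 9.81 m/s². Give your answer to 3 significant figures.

μ_k = 0.0690

Energy balance down the incline: mg L sinθ − ½mv² = μ_k (mg cosθ) L
mgL sinθ = 192.49 J; ½mv² = 161.52 J
W_f = 192.49 − 161.52 = 30.98 J
μ_k = W_f/(mg cosθ · L) = 30.98/(26.42 × 17.0) = 0.06897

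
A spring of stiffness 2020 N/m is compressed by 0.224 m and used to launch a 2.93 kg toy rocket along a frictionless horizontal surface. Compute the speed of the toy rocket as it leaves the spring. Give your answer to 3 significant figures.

Spring PE converts entirely to kinetic energy: ½kx² = ½mv²
v = x√(k/m) = 0.224 × √(2020/2.93) = 5.882 m/s

v = 5.88 m/s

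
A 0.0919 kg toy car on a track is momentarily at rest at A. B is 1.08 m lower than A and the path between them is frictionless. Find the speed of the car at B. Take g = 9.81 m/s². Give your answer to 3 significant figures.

Mechanical energy is conserved (no friction): mgh = ½mv²
v = √(2gh) = √(2 × 9.81 × 1.08) = √21.190 = 4.603 m/s

v = 4.60 m/s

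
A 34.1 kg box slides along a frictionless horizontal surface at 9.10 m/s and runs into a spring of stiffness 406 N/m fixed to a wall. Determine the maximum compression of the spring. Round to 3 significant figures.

x = 2.64 m

All KE is stored as spring PE at maximum compression: ½mv² = ½kx²
x = v√(m/k) = 9.10 × √(34.1/406) = 2.637 m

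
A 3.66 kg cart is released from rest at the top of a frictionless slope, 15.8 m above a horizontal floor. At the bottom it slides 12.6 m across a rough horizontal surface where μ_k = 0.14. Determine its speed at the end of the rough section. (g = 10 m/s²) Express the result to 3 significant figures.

v = 16.8 m/s

Applying the work–energy principle:
mgh = ½mv² + μ_k m g d
W_f = μ_k mg d = (0.14)(3.66)(10)(12.6) = 64.56 J
½mv² = mgh − W_f = 578.28 − 64.56 = 513.72 J
v = √(2 × 513.72/3.66) = 16.75 m/s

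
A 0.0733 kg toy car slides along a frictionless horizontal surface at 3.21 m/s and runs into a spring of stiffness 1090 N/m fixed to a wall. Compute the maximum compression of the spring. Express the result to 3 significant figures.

x = 0.0263 m

At max compression the car is momentarily at rest: ½mv² = ½kx²
x = v√(m/k) = 3.21 × √(0.0733/1090) = 0.02632 m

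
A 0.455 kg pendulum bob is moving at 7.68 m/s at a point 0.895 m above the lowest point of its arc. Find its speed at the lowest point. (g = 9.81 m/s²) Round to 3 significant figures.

v = 8.75 m/s

By conservation of mechanical energy, ½mv₀² + mgh = ½mv²
The mass cancels from both sides.
v² = v₀² + 2gh = (7.68)² + 2(9.81)(0.895) = 76.542
v = √76.542 = 8.749 m/s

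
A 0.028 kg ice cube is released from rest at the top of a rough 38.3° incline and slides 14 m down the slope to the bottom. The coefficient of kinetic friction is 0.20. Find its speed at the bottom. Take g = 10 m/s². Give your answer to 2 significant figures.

Energy: mgh = ½mv² + W_f, with h = L sinθ and W_f = μ_k (mg cosθ) L
mgh = mgL sinθ = (0.028)(10)(14)sin38.3° = 2.4295 J
W_f = μ_k mg cosθ · L = (0.20)(0.028)(10)cos38.3°·14 = 0.6153 J
½mv² = 2.4295 − 0.6153 = 1.8143 J
v = √(2 × 1.8143/0.028) = 11.38 m/s

v = 11 m/s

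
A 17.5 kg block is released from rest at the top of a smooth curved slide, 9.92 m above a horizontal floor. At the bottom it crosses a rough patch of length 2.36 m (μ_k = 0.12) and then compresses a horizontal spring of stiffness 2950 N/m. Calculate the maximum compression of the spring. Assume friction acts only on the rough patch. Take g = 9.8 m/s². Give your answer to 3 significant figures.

Initial energy: E₁ = mgh = (17.5)(9.8)(9.92) = 1701.3 J
Friction removes W_f = μ_k mg d = (0.12)(17.5)(9.8)(2.36) = 48.57 J
Energy reaching the spring: E = 1701.3 − 48.57 = 1652.7 J
At max compression ½kx² = E ⇒ x = √(2E/k) = √(2 × 1652.7/2950) = 1.059 m

x = 1.06 m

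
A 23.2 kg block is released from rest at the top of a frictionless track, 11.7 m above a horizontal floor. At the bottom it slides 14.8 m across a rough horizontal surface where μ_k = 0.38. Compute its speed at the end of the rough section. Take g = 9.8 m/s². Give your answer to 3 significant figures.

v = 10.9 m/s

Applying the work–energy principle:
mgh = ½mv² + μ_k m g d
W_f = μ_k mg d = (0.38)(23.2)(9.8)(14.8) = 1279 J
½mv² = mgh − W_f = 2660.1 − 1279 = 1381.4 J
v = √(2 × 1381.4/23.2) = 10.91 m/s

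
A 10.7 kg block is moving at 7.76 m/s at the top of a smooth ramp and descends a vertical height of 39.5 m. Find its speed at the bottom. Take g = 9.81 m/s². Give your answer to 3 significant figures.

Mechanical energy is conserved (no friction): ½mv₀² + mgh = ½mv²
The mass cancels from both sides.
v² = v₀² + 2gh = (7.76)² + 2(9.81)(39.5) = 835.21
v = √835.21 = 28.90 m/s

v = 28.9 m/s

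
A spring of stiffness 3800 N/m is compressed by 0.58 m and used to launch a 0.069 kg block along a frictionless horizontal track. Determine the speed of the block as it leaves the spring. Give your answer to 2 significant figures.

The block leaves the spring when the spring is at natural length, so ½kx² = ½mv²
v = x√(k/m) = 0.58 × √(3800/0.069) = 136.1 m/s

v = 140 m/s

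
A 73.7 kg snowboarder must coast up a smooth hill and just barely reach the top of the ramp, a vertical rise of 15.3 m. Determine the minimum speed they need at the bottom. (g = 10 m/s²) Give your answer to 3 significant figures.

At the top they are momentarily at rest, so all KE converts to PE: ½mv² = mgh
v = √(2gh) = √(2 × 10 × 15.3) = 17.49 m/s

v = 17.5 m/s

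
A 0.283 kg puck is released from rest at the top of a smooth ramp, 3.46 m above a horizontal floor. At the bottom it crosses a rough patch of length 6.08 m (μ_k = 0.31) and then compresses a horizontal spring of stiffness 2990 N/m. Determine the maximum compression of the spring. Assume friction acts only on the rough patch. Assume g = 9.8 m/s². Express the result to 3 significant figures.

x = 0.0541 m

Initial energy: E₁ = mgh = (0.283)(9.8)(3.46) = 9.5960 J
Friction removes W_f = μ_k mg d = (0.31)(0.283)(9.8)(6.08) = 5.227 J
Energy reaching the spring: E = 9.5960 − 5.227 = 4.3687 J
At max compression ½kx² = E ⇒ x = √(2E/k) = √(2 × 4.3687/2990) = 0.05406 m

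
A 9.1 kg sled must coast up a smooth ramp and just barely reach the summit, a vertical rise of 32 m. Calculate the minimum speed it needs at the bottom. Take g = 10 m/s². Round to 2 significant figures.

v = 25 m/s

At the top it is momentarily at rest, so all KE converts to PE: ½mv² = mgh
v = √(2gh) = √(2 × 10 × 32) = 25.30 m/s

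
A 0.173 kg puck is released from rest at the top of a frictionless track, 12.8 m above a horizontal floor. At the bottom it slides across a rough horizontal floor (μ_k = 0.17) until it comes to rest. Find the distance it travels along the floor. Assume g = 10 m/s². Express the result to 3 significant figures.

d = 75.3 m

Energy at the top = energy at the end + work done against friction:
At rest all PE has been dissipated by friction: mgh = μ_k m g d
d = h/μ_k = 12.8/0.17 = 75.29 m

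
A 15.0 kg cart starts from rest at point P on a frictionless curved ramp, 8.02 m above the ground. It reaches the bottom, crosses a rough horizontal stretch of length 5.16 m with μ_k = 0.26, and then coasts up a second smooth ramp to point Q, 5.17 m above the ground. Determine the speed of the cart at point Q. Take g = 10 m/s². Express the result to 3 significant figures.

v = 5.49 m/s

Energy at P: mgh₁ = (15.0)(10)(8.02) = 1203.0 J
Friction loss: W_f = μ_k mg d = 201.2 J
At Q: ½mv² + mgh₂ = mgh₁ − W_f
½mv² = 1203.0 − 201.2 − 775.50 = 226.26 J
v = √(2 × 226.26/15.0) = 5.493 m/s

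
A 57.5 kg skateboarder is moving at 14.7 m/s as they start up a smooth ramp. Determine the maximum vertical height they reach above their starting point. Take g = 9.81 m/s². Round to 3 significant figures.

By energy conservation, ½mv² = mgh
h = v²/(2g) = 14.7²/(2 × 9.81) = 11.01 m

h = 11.0 m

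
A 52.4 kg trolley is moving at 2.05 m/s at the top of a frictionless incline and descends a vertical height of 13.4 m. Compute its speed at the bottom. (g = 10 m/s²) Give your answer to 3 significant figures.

v = 16.5 m/s

By conservation of mechanical energy, ½mv₀² + mgh = ½mv²
v² = v₀² + 2gh = (2.05)² + 2(10)(13.4) = 272.20
v = √272.20 = 16.50 m/s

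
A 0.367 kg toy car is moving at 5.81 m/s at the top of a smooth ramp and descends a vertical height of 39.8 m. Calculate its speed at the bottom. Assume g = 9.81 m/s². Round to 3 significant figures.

v = 28.5 m/s

By conservation of mechanical energy, ½mv₀² + mgh = ½mv²
v² = v₀² + 2gh = (5.81)² + 2(9.81)(39.8) = 814.63
v = √814.63 = 28.54 m/s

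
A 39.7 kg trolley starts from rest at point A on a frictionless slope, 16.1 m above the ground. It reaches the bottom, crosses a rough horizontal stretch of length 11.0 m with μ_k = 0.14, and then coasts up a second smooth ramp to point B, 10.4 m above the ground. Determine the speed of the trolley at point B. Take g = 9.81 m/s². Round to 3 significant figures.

v = 9.03 m/s

Energy at A: mgh₁ = (39.7)(9.81)(16.1) = 6270.3 J
Friction loss: W_f = μ_k mg d = 599.8 J
At B: ½mv² + mgh₂ = mgh₁ − W_f
½mv² = 6270.3 − 599.8 − 4050.4 = 1620.1 J
v = √(2 × 1620.1/39.7) = 9.034 m/s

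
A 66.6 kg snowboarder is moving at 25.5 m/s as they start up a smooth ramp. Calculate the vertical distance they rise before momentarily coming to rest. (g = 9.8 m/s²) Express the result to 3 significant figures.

h = 33.2 m

Setting KE at the bottom equal to PE gained: ½mv² = mgh
h = v²/(2g) = 25.5²/(2 × 9.8) = 33.18 m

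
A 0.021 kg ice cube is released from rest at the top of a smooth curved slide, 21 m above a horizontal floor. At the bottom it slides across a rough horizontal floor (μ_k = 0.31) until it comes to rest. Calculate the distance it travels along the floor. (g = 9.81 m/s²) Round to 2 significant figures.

Applying the work–energy principle:
At rest all PE has been dissipated by friction: mgh = μ_k m g d
d = h/μ_k = 21/0.31 = 67.74 m

d = 68 m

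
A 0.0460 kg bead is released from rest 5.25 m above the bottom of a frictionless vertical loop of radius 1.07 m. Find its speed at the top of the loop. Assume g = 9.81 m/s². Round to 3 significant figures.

Energy conservation: mgh = ½mv_top² + mg(2r)
v_top² = 2g(h − 2r) = 2(9.81)(5.25 − 2.140) = 61.02
v_top = 7.811 m/s

v = 7.81 m/s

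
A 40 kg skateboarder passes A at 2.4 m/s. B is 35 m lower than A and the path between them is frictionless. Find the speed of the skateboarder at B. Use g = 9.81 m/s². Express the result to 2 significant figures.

Equating total energy at the two states: ½mv₀² + mgh = ½mv²
v² = v₀² + 2gh = (2.4)² + 2(9.81)(35) = 692.46
v = √692.46 = 26.31 m/s

v = 26 m/s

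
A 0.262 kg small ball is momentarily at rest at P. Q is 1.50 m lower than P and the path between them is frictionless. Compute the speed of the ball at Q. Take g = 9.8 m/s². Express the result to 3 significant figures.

Mechanical energy is conserved (no friction): mgh = ½mv²
v = √(2gh) = √(2 × 9.8 × 1.50) = √29.400 = 5.422 m/s

v = 5.42 m/s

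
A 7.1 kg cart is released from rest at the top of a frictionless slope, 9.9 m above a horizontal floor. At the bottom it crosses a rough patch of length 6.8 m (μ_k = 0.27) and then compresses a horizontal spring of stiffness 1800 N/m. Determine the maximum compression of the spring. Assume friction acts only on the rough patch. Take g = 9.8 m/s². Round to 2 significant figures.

x = 0.79 m

Initial energy: E₁ = mgh = (7.1)(9.8)(9.9) = 688.84 J
Friction removes W_f = μ_k mg d = (0.27)(7.1)(9.8)(6.8) = 127.7 J
Energy reaching the spring: E = 688.84 − 127.7 = 561.09 J
At max compression ½kx² = E ⇒ x = √(2E/k) = √(2 × 561.09/1800) = 0.7896 m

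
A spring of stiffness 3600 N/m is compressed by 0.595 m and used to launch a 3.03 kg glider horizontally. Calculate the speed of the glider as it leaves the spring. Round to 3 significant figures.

Spring PE converts entirely to kinetic energy: ½kx² = ½mv²
v = x√(k/m) = 0.595 × √(3600/3.03) = 20.51 m/s

v = 20.5 m/s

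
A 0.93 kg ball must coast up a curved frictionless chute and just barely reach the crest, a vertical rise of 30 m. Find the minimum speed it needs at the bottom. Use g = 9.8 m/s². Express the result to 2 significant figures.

At the top it is momentarily at rest, so all KE converts to PE: ½mv² = mgh
v = √(2gh) = √(2 × 9.8 × 30) = 24.25 m/s

v = 24 m/s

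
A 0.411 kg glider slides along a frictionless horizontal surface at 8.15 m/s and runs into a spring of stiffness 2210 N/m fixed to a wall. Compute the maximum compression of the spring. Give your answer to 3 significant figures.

Conservation of energy between contact and max compression: ½mv² = ½kx²
x = v√(m/k) = 8.15 × √(0.411/2210) = 0.1111 m

x = 0.111 m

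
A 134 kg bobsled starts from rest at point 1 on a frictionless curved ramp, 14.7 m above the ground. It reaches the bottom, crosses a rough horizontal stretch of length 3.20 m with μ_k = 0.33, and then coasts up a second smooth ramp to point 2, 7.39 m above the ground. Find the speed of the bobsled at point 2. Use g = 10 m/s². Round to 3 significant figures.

Energy at 1: mgh₁ = (134)(10)(14.7) = 19698 J
Friction loss: W_f = μ_k mg d = 1415 J
At 2: ½mv² + mgh₂ = mgh₁ − W_f
½mv² = 19698 − 1415 − 9902.6 = 8380.4 J
v = √(2 × 8380.4/134) = 11.18 m/s

v = 11.2 m/s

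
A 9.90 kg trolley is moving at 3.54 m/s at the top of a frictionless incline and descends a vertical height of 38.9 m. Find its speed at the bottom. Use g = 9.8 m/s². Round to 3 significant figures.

Energy conservation between the two points: ½mv₀² + mgh = ½mv²
v² = v₀² + 2gh = (3.54)² + 2(9.8)(38.9) = 774.97
v = √774.97 = 27.84 m/s

v = 27.8 m/s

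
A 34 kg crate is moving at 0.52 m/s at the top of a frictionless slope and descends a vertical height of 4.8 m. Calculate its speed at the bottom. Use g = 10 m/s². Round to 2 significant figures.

v = 9.8 m/s

Mechanical energy is conserved (no friction): ½mv₀² + mgh = ½mv²
v² = v₀² + 2gh = (0.52)² + 2(10)(4.8) = 96.270
v = √96.270 = 9.812 m/s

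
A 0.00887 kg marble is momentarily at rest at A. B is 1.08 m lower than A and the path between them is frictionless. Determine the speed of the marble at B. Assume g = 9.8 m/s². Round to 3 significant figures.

v = 4.60 m/s

Equating total energy at the two states: mgh = ½mv²
v = √(2gh) = √(2 × 9.8 × 1.08) = √21.168 = 4.601 m/s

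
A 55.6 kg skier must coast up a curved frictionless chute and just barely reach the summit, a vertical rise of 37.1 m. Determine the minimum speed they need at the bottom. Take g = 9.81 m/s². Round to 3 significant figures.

v = 27.0 m/s

At the top they are momentarily at rest, so all KE converts to PE: ½mv² = mgh
v = √(2gh) = √(2 × 9.81 × 37.1) = 26.98 m/s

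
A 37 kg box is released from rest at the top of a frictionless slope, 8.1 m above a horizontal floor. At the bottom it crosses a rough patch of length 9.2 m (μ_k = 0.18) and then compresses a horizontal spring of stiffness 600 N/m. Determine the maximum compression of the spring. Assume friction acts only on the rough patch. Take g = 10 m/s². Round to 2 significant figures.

x = 2.8 m

Initial energy: E₁ = mgh = (37)(10)(8.1) = 2997.0 J
Friction removes W_f = μ_k mg d = (0.18)(37)(10)(9.2) = 612.7 J
Energy reaching the spring: E = 2997.0 − 612.7 = 2384.3 J
At max compression ½kx² = E ⇒ x = √(2E/k) = √(2 × 2384.3/600) = 2.819 m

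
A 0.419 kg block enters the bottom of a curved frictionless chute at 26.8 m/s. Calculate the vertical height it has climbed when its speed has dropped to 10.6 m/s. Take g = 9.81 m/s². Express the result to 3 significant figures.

h = 30.9 m

Conservation of energy: ½mv₁² = ½mv₂² + mgh
h = (v₁² − v₂²)/(2g) = (26.8² − 10.6²)/(2 × 9.81) = 30.88 m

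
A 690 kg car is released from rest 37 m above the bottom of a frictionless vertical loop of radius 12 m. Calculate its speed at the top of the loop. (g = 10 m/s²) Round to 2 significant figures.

v = 16 m/s

Energy conservation: mgh = ½mv_top² + mg(2r)
v_top² = 2g(h − 2r) = 2(10)(37 − 24.00) = 260.0
v_top = 16.12 m/s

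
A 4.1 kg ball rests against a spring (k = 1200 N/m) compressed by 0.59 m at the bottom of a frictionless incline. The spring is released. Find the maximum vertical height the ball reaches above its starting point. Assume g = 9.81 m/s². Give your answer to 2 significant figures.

At maximum height the ball is at rest, so ½kx² = mgh
h = kx²/(2mg) = (1200)(0.59)²/(2 × 4.1 × 9.81) = 5.193 m

h = 5.2 m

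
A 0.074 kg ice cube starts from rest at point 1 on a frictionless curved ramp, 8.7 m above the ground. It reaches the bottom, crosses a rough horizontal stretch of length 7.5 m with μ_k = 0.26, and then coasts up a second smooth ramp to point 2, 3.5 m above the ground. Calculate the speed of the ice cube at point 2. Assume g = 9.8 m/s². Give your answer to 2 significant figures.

v = 8.0 m/s

Energy at 1: mgh₁ = (0.074)(9.8)(8.7) = 6.3092 J
Friction loss: W_f = μ_k mg d = 1.414 J
At 2: ½mv² + mgh₂ = mgh₁ − W_f
½mv² = 6.3092 − 1.414 − 2.5382 = 2.3569 J
v = √(2 × 2.3569/0.074) = 7.981 m/s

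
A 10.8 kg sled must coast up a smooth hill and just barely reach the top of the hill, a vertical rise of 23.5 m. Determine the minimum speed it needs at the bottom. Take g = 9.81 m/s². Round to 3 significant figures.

At the top it is momentarily at rest, so all KE converts to PE: ½mv² = mgh
v = √(2gh) = √(2 × 9.81 × 23.5) = 21.47 m/s

v = 21.5 m/s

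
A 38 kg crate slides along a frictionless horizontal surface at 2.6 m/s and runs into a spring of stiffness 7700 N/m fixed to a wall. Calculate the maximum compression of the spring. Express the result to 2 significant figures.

Conservation of energy between contact and max compression: ½mv² = ½kx²
x = v√(m/k) = 2.6 × √(38/7700) = 0.1827 m

x = 0.18 m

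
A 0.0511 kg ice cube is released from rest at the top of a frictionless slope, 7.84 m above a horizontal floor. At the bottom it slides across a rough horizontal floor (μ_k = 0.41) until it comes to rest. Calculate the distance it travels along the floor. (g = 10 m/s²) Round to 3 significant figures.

d = 19.1 m

Applying the work–energy principle:
At rest all PE has been dissipated by friction: mgh = μ_k m g d
d = h/μ_k = 7.84/0.41 = 19.12 m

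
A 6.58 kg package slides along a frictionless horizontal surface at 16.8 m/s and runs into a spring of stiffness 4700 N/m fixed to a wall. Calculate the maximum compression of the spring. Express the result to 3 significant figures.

At max compression the package is momentarily at rest: ½mv² = ½kx²
x = v√(m/k) = 16.8 × √(6.58/4700) = 0.6286 m

x = 0.629 m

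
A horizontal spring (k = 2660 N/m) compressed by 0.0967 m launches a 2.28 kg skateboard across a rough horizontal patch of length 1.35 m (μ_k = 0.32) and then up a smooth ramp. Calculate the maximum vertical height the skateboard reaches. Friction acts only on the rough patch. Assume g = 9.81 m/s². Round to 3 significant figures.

Spring energy: E₀ = ½kx² = ½(2660)(0.0967)² = 12.437 J
Friction: W_f = μ_k mg d = (0.32)(2.28)(9.81)(1.35) = 9.662 J
Energy at base of ramp: E = 12.437 − 9.662 = 2.7742 J
At max height all remaining energy is PE: mgh = E ⇒ h = E/(mg) = 2.7742/(2.28 × 9.81) = 0.1240 m

h = 0.124 m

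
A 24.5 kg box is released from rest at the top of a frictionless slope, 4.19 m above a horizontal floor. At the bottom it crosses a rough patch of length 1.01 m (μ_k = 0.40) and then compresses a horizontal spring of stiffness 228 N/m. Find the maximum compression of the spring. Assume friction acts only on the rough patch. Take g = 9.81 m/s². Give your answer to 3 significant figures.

x = 2.83 m

Initial energy: E₁ = mgh = (24.5)(9.81)(4.19) = 1007.0 J
Friction removes W_f = μ_k mg d = (0.40)(24.5)(9.81)(1.01) = 97.10 J
Energy reaching the spring: E = 1007.0 − 97.10 = 909.95 J
At max compression ½kx² = E ⇒ x = √(2E/k) = √(2 × 909.95/228) = 2.825 m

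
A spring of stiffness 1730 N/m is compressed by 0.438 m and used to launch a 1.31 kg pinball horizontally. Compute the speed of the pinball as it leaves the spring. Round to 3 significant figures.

v = 15.9 m/s

Spring PE converts entirely to kinetic energy: ½kx² = ½mv²
v = x√(k/m) = 0.438 × √(1730/1.31) = 15.92 m/s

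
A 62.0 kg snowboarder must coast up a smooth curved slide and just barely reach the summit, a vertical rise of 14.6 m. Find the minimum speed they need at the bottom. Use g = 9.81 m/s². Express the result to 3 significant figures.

v = 16.9 m/s

At the top they are momentarily at rest, so all KE converts to PE: ½mv² = mgh
v = √(2gh) = √(2 × 9.81 × 14.6) = 16.92 m/s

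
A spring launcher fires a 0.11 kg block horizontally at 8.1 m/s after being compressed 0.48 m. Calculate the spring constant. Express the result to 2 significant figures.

k = 31 N/m

Spring PE at full compression equals KE at release: ½kx² = ½mv²
k = mv²/x² = (0.11)(8.1)²/(0.48)² = 31.32 N/m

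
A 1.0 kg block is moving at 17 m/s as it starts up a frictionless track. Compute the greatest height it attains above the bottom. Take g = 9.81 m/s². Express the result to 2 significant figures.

Setting KE at the bottom equal to PE gained: ½mv² = mgh
h = v²/(2g) = 17²/(2 × 9.81) = 14.73 m

h = 15 m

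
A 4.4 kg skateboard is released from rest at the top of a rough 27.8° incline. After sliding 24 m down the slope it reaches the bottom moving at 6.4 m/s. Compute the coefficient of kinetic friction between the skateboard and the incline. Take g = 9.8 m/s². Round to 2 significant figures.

μ_k = 0.43

mgh = ½mv² + μ_k (mg cosθ) L, with h = L sinθ
mgL sinθ = 482.65 J; ½mv² = 90.112 J
W_f = 482.65 − 90.112 = 392.5 J
μ_k = W_f/(mg cosθ · L) = 392.5/(38.14 × 24) = 0.4288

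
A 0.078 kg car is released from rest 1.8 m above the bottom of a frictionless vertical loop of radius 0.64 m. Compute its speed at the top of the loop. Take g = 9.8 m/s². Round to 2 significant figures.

Energy conservation: mgh = ½mv_top² + mg(2r)
v_top² = 2g(h − 2r) = 2(9.8)(1.8 − 1.280) = 10.19
v_top = 3.192 m/s

v = 3.2 m/s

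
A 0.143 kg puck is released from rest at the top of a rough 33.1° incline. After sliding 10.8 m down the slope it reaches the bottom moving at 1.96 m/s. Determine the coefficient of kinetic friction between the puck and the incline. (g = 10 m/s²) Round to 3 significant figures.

mgh = ½mv² + μ_k (mg cosθ) L, with h = L sinθ
mgL sinθ = 8.4340 J; ½mv² = 0.27467 J
W_f = 8.4340 − 0.27467 = 8.159 J
μ_k = W_f/(mg cosθ · L) = 8.159/(1.198 × 10.8) = 0.6307

μ_k = 0.631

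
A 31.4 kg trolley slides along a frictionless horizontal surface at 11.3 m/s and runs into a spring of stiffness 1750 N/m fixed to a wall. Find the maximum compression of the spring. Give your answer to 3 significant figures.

All KE is stored as spring PE at maximum compression: ½mv² = ½kx²
x = v√(m/k) = 11.3 × √(31.4/1750) = 1.514 m

x = 1.51 m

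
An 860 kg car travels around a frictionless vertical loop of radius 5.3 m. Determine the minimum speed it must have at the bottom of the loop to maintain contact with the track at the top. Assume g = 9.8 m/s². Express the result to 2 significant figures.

At the top: mg = mv_top²/r ⇒ v_top² = gr = 51.94 m²/s²
Energy from bottom to top (height 2r): ½mv_bot² = ½mv_top² + mg(2r)
v_bot² = gr + 4gr = 5gr = 259.7
v_bot = √(5gr) = 16.12 m/s

v = 16 m/s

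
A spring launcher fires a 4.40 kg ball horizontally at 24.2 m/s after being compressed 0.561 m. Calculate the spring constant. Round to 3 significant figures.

k = 8190 N/m

½kx² = ½mv²
k = mv²/x² = (4.40)(24.2)²/(0.561)² = 8188 N/m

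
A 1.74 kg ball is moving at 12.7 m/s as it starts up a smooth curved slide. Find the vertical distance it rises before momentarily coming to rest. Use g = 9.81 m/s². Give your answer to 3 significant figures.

Setting KE at the bottom equal to PE gained: ½mv² = mgh
h = v²/(2g) = 12.7²/(2 × 9.81) = 8.221 m

h = 8.22 m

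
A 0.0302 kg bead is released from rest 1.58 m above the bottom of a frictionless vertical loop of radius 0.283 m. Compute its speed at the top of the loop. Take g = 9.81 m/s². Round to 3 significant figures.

v = 4.46 m/s

Energy conservation: mgh = ½mv_top² + mg(2r)
v_top² = 2g(h − 2r) = 2(9.81)(1.58 − 0.5660) = 19.89
v_top = 4.460 m/s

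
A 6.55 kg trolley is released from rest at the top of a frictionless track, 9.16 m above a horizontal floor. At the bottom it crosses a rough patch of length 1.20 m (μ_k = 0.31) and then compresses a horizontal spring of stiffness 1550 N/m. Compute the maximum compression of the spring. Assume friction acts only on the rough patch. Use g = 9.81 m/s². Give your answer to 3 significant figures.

x = 0.854 m

Initial energy: E₁ = mgh = (6.55)(9.81)(9.16) = 588.58 J
Friction removes W_f = μ_k mg d = (0.31)(6.55)(9.81)(1.20) = 23.90 J
Energy reaching the spring: E = 588.58 − 23.90 = 564.68 J
At max compression ½kx² = E ⇒ x = √(2E/k) = √(2 × 564.68/1550) = 0.8536 m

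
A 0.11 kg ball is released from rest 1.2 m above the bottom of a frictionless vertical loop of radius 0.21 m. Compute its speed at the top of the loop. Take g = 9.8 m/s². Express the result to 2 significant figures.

Energy conservation: mgh = ½mv_top² + mg(2r)
v_top² = 2g(h − 2r) = 2(9.8)(1.2 − 0.4200) = 15.29
v_top = 3.910 m/s

v = 3.9 m/s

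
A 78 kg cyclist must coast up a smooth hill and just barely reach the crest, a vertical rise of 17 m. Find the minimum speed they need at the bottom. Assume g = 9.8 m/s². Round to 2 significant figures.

v = 18 m/s

At the top they are momentarily at rest, so all KE converts to PE: ½mv² = mgh
v = √(2gh) = √(2 × 9.8 × 17) = 18.25 m/s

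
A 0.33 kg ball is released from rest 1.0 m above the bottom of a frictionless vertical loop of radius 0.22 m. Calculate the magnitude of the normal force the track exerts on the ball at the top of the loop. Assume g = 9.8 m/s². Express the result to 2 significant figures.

Energy from release to top (height 2r): mgh = ½mv_top² + mg(2r)
v_top² = 2g(h − 2r) = 2(9.8)(1.0 − 0.4400) = 10.976 m²/s²
At the top, both N and weight point toward the centre: N + mg = mv_top²/r
N = m(v_top²/r − g) = 0.33(10.976/0.22 − 9.8) = 13.23 N

N = 13 N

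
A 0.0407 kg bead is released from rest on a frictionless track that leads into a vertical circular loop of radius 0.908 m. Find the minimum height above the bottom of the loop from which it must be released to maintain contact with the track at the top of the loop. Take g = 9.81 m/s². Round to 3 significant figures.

At the top, for minimum speed gravity alone supplies the centripetal force: mg = mv_top²/r ⇒ v_top² = gr = 8.907 m²/s²
Energy conservation from release height h to the top (height 2r): mgh = ½mv_top² + mg(2r)
h = v_top²/(2g) + 2r = r/2 + 2r = 5r/2 = 2.270 m

h = 2.27 m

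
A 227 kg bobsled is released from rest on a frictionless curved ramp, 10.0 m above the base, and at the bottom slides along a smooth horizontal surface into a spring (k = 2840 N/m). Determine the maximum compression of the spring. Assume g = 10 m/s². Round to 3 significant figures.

Gravitational PE at the top equals spring PE at max compression: mgh = ½kx²
x = √(2mgh/k) = √(2 × 227 × 10 × 10.0 / 2840) = 3.998 m

x = 4.00 m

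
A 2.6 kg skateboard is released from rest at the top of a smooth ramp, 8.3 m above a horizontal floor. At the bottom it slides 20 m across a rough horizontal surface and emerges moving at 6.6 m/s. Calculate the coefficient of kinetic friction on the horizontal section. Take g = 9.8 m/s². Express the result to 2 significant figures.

μ_k = 0.30

Energy bookkeeping (friction removes W_f = μ_k N d):
mgh = ½mv² + μ_k m g d
mgh = 211.48 J; ½mv² = 56.628 J
W_f = 211.48 − 56.628 = 154.9 J
μ_k = W_f/(mg·d) = 154.9/(25.48 × 20) = 0.3039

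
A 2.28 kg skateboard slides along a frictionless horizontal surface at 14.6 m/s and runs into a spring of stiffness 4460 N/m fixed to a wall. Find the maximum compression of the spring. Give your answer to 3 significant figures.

x = 0.330 m

All KE is stored as spring PE at maximum compression: ½mv² = ½kx²
x = v√(m/k) = 14.6 × √(2.28/4460) = 0.3301 m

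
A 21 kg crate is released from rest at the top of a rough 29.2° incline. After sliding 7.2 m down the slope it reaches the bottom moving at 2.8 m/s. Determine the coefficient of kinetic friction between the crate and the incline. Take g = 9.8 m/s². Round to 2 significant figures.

The energy dissipated by friction is the PE lost minus the KE gained:
mgL sinθ = 722.89 J; ½mv² = 82.320 J
W_f = 722.89 − 82.320 = 640.6 J
μ_k = W_f/(mg cosθ · L) = 640.6/(179.6 × 7.2) = 0.4952

μ_k = 0.50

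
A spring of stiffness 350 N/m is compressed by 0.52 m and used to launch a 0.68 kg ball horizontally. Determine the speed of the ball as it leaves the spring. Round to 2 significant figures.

v = 12 m/s

Spring PE converts entirely to kinetic energy: ½kx² = ½mv²
v = x√(k/m) = 0.52 × √(350/0.68) = 11.80 m/s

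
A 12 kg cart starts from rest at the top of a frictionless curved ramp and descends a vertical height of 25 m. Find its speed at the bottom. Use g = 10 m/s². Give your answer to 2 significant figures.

Mechanical energy is conserved (no friction): mgh = ½mv²
v = √(2gh) = √(2 × 10 × 25) = √500.00 = 22.36 m/s

v = 22 m/s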